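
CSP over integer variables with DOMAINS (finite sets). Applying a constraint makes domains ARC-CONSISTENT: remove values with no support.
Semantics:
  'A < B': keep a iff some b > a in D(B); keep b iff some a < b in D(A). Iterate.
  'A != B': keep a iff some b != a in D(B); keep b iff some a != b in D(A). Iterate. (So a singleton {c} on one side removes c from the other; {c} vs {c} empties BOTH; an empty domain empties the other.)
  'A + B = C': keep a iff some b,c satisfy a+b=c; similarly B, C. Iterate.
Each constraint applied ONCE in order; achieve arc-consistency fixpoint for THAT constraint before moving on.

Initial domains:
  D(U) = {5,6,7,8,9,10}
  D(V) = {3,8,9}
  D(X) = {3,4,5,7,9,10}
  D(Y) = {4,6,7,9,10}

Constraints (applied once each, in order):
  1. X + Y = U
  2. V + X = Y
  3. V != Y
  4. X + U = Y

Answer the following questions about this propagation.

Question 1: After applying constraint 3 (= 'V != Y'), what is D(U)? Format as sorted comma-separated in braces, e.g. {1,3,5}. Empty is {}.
Answer: {7,8,9,10}

Derivation:
Constraint 1 (X + Y = U) on D(X)={3,4,5,7,9,10} D(Y)={4,6,7,9,10} D(U)={5,6,7,8,9,10}: X {3,4,5,7,9,10}->{3,4,5}; Y {4,6,7,9,10}->{4,6,7}; U {5,6,7,8,9,10}->{7,8,9,10}
Constraint 2 (V + X = Y) on D(V)={3,8,9} D(X)={3,4,5} D(Y)={4,6,7}: V {3,8,9}->{3}; X {3,4,5}->{3,4}; Y {4,6,7}->{6,7}
Constraint 3 (V != Y) on D(V)={3} D(Y)={6,7}: no change
So after constraint 3: D(U) = {7,8,9,10}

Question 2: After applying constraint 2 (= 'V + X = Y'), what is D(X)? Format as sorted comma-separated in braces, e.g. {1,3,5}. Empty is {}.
Answer: {3,4}

Derivation:
Constraint 1 (X + Y = U) on D(X)={3,4,5,7,9,10} D(Y)={4,6,7,9,10} D(U)={5,6,7,8,9,10}: X {3,4,5,7,9,10}->{3,4,5}; Y {4,6,7,9,10}->{4,6,7}; U {5,6,7,8,9,10}->{7,8,9,10}
Constraint 2 (V + X = Y) on D(V)={3,8,9} D(X)={3,4,5} D(Y)={4,6,7}: V {3,8,9}->{3}; X {3,4,5}->{3,4}; Y {4,6,7}->{6,7}
So after constraint 2: D(X) = {3,4}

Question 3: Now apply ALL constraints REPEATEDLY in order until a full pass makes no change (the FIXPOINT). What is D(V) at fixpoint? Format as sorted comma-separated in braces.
Answer: {}

Derivation:
pass 0 (initial): D(V)={3,8,9}
pass 1: U {5,6,7,8,9,10}->{}; V {3,8,9}->{3}; X {3,4,5,7,9,10}->{}; Y {4,6,7,9,10}->{}
pass 2: V {3}->{}
pass 3: no change
Fixpoint after 3 passes: D(V) = {}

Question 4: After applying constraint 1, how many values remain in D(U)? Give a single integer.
Answer: 4

Derivation:
Constraint 1 (X + Y = U) on D(X)={3,4,5,7,9,10} D(Y)={4,6,7,9,10} D(U)={5,6,7,8,9,10}: X {3,4,5,7,9,10}->{3,4,5}; Y {4,6,7,9,10}->{4,6,7}; U {5,6,7,8,9,10}->{7,8,9,10}
So after constraint 1: D(U)={7,8,9,10}, size = 4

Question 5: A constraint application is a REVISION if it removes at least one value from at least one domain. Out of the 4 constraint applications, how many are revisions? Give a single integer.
Constraint 1 (X + Y = U) on D(X)={3,4,5,7,9,10} D(Y)={4,6,7,9,10} D(U)={5,6,7,8,9,10}: X {3,4,5,7,9,10}->{3,4,5}; Y {4,6,7,9,10}->{4,6,7}; U {5,6,7,8,9,10}->{7,8,9,10} => REVISION
Constraint 2 (V + X = Y) on D(V)={3,8,9} D(X)={3,4,5} D(Y)={4,6,7}: V {3,8,9}->{3}; X {3,4,5}->{3,4}; Y {4,6,7}->{6,7} => REVISION
Constraint 3 (V != Y) on D(V)={3} D(Y)={6,7}: no change => not a revision
Constraint 4 (X + U = Y) on D(X)={3,4} D(U)={7,8,9,10} D(Y)={6,7}: X {3,4}->{}; U {7,8,9,10}->{}; Y {6,7}->{} => REVISION
Total revisions = 3

Answer: 3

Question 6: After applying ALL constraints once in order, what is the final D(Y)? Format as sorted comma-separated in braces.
Constraint 1 (X + Y = U) on D(X)={3,4,5,7,9,10} D(Y)={4,6,7,9,10} D(U)={5,6,7,8,9,10}: X {3,4,5,7,9,10}->{3,4,5}; Y {4,6,7,9,10}->{4,6,7}; U {5,6,7,8,9,10}->{7,8,9,10}
Constraint 2 (V + X = Y) on D(V)={3,8,9} D(X)={3,4,5} D(Y)={4,6,7}: V {3,8,9}->{3}; X {3,4,5}->{3,4}; Y {4,6,7}->{6,7}
Constraint 3 (V != Y) on D(V)={3} D(Y)={6,7}: no change
Constraint 4 (X + U = Y) on D(X)={3,4} D(U)={7,8,9,10} D(Y)={6,7}: X {3,4}->{}; U {7,8,9,10}->{}; Y {6,7}->{}
So after all 4 constraints: D(Y) = {}

Answer: {}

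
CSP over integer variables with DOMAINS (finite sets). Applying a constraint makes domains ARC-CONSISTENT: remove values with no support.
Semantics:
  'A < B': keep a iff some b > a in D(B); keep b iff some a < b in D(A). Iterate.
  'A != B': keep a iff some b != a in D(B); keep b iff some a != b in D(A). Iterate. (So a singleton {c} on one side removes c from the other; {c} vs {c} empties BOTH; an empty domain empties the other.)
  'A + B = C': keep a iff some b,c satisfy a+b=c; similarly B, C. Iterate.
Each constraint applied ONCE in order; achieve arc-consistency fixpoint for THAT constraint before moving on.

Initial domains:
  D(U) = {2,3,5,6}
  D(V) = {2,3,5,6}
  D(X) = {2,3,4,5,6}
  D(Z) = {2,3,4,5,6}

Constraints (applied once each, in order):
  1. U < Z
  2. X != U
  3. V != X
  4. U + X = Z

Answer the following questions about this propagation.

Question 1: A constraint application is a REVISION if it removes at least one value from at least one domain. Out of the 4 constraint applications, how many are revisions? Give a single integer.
Answer: 2

Derivation:
Constraint 1 (U < Z) on D(U)={2,3,5,6} D(Z)={2,3,4,5,6}: U {2,3,5,6}->{2,3,5}; Z {2,3,4,5,6}->{3,4,5,6} => REVISION
Constraint 2 (X != U) on D(X)={2,3,4,5,6} D(U)={2,3,5}: no change => not a revision
Constraint 3 (V != X) on D(V)={2,3,5,6} D(X)={2,3,4,5,6}: no change => not a revision
Constraint 4 (U + X = Z) on D(U)={2,3,5} D(X)={2,3,4,5,6} D(Z)={3,4,5,6}: U {2,3,5}->{2,3}; X {2,3,4,5,6}->{2,3,4}; Z {3,4,5,6}->{4,5,6} => REVISION
Total revisions = 2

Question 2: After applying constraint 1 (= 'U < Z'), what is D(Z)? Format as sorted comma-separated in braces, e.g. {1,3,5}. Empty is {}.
Answer: {3,4,5,6}

Derivation:
Constraint 1 (U < Z) on D(U)={2,3,5,6} D(Z)={2,3,4,5,6}: U {2,3,5,6}->{2,3,5}; Z {2,3,4,5,6}->{3,4,5,6}
So after constraint 1: D(Z) = {3,4,5,6}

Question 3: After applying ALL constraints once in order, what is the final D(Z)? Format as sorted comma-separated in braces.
Answer: {4,5,6}

Derivation:
Constraint 1 (U < Z) on D(U)={2,3,5,6} D(Z)={2,3,4,5,6}: U {2,3,5,6}->{2,3,5}; Z {2,3,4,5,6}->{3,4,5,6}
Constraint 2 (X != U) on D(X)={2,3,4,5,6} D(U)={2,3,5}: no change
Constraint 3 (V != X) on D(V)={2,3,5,6} D(X)={2,3,4,5,6}: no change
Constraint 4 (U + X = Z) on D(U)={2,3,5} D(X)={2,3,4,5,6} D(Z)={3,4,5,6}: U {2,3,5}->{2,3}; X {2,3,4,5,6}->{2,3,4}; Z {3,4,5,6}->{4,5,6}
So after all 4 constraints: D(Z) = {4,5,6}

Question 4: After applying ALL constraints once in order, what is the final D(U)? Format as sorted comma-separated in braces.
Constraint 1 (U < Z) on D(U)={2,3,5,6} D(Z)={2,3,4,5,6}: U {2,3,5,6}->{2,3,5}; Z {2,3,4,5,6}->{3,4,5,6}
Constraint 2 (X != U) on D(X)={2,3,4,5,6} D(U)={2,3,5}: no change
Constraint 3 (V != X) on D(V)={2,3,5,6} D(X)={2,3,4,5,6}: no change
Constraint 4 (U + X = Z) on D(U)={2,3,5} D(X)={2,3,4,5,6} D(Z)={3,4,5,6}: U {2,3,5}->{2,3}; X {2,3,4,5,6}->{2,3,4}; Z {3,4,5,6}->{4,5,6}
So after all 4 constraints: D(U) = {2,3}

Answer: {2,3}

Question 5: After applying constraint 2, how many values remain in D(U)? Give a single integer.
Answer: 3

Derivation:
Constraint 1 (U < Z) on D(U)={2,3,5,6} D(Z)={2,3,4,5,6}: U {2,3,5,6}->{2,3,5}; Z {2,3,4,5,6}->{3,4,5,6}
Constraint 2 (X != U) on D(X)={2,3,4,5,6} D(U)={2,3,5}: no change
So after constraint 2: D(U)={2,3,5}, size = 3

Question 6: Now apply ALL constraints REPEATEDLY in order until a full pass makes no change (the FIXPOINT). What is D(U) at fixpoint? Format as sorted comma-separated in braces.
Answer: {2,3}

Derivation:
pass 0 (initial): D(U)={2,3,5,6}
pass 1: U {2,3,5,6}->{2,3}; X {2,3,4,5,6}->{2,3,4}; Z {2,3,4,5,6}->{4,5,6}
pass 2: no change
Fixpoint after 2 passes: D(U) = {2,3}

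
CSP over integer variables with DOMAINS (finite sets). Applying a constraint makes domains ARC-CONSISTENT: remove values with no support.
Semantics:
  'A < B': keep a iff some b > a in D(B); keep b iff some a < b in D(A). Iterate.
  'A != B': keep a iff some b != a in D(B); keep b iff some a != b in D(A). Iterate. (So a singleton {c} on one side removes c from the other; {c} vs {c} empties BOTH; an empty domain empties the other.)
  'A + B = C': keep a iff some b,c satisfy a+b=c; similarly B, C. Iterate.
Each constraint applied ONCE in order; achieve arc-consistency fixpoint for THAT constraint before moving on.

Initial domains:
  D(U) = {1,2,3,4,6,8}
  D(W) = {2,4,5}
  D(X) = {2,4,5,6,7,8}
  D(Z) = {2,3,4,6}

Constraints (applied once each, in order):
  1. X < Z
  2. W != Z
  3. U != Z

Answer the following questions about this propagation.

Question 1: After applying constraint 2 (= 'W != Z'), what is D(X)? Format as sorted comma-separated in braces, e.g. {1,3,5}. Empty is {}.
Constraint 1 (X < Z) on D(X)={2,4,5,6,7,8} D(Z)={2,3,4,6}: X {2,4,5,6,7,8}->{2,4,5}; Z {2,3,4,6}->{3,4,6}
Constraint 2 (W != Z) on D(W)={2,4,5} D(Z)={3,4,6}: no change
So after constraint 2: D(X) = {2,4,5}

Answer: {2,4,5}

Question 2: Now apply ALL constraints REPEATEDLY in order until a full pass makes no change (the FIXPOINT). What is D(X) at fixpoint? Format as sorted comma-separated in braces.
Answer: {2,4,5}

Derivation:
pass 0 (initial): D(X)={2,4,5,6,7,8}
pass 1: X {2,4,5,6,7,8}->{2,4,5}; Z {2,3,4,6}->{3,4,6}
pass 2: no change
Fixpoint after 2 passes: D(X) = {2,4,5}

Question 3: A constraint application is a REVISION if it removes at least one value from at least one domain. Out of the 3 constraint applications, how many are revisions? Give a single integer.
Constraint 1 (X < Z) on D(X)={2,4,5,6,7,8} D(Z)={2,3,4,6}: X {2,4,5,6,7,8}->{2,4,5}; Z {2,3,4,6}->{3,4,6} => REVISION
Constraint 2 (W != Z) on D(W)={2,4,5} D(Z)={3,4,6}: no change => not a revision
Constraint 3 (U != Z) on D(U)={1,2,3,4,6,8} D(Z)={3,4,6}: no change => not a revision
Total revisions = 1

Answer: 1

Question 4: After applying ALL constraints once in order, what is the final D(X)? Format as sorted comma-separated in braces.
Answer: {2,4,5}

Derivation:
Constraint 1 (X < Z) on D(X)={2,4,5,6,7,8} D(Z)={2,3,4,6}: X {2,4,5,6,7,8}->{2,4,5}; Z {2,3,4,6}->{3,4,6}
Constraint 2 (W != Z) on D(W)={2,4,5} D(Z)={3,4,6}: no change
Constraint 3 (U != Z) on D(U)={1,2,3,4,6,8} D(Z)={3,4,6}: no change
So after all 3 constraints: D(X) = {2,4,5}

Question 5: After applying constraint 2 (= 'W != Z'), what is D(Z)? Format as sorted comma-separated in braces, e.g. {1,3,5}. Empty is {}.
Constraint 1 (X < Z) on D(X)={2,4,5,6,7,8} D(Z)={2,3,4,6}: X {2,4,5,6,7,8}->{2,4,5}; Z {2,3,4,6}->{3,4,6}
Constraint 2 (W != Z) on D(W)={2,4,5} D(Z)={3,4,6}: no change
So after constraint 2: D(Z) = {3,4,6}

Answer: {3,4,6}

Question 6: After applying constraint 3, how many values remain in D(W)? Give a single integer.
Constraint 1 (X < Z) on D(X)={2,4,5,6,7,8} D(Z)={2,3,4,6}: X {2,4,5,6,7,8}->{2,4,5}; Z {2,3,4,6}->{3,4,6}
Constraint 2 (W != Z) on D(W)={2,4,5} D(Z)={3,4,6}: no change
Constraint 3 (U != Z) on D(U)={1,2,3,4,6,8} D(Z)={3,4,6}: no change
So after constraint 3: D(W)={2,4,5}, size = 3

Answer: 3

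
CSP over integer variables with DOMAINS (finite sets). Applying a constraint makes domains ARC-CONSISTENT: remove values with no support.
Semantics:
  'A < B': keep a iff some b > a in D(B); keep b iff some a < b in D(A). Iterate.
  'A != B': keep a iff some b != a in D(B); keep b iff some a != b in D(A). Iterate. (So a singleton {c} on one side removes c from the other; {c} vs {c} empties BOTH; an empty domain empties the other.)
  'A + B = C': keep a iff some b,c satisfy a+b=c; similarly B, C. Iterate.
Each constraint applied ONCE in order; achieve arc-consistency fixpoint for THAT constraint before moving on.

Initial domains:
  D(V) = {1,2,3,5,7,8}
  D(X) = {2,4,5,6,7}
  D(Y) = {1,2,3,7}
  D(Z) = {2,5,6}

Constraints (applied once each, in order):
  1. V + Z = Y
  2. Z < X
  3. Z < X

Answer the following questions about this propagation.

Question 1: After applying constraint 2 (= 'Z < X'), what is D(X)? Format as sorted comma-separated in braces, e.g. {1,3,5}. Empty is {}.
Answer: {4,5,6,7}

Derivation:
Constraint 1 (V + Z = Y) on D(V)={1,2,3,5,7,8} D(Z)={2,5,6} D(Y)={1,2,3,7}: V {1,2,3,5,7,8}->{1,2,5}; Y {1,2,3,7}->{3,7}
Constraint 2 (Z < X) on D(Z)={2,5,6} D(X)={2,4,5,6,7}: X {2,4,5,6,7}->{4,5,6,7}
So after constraint 2: D(X) = {4,5,6,7}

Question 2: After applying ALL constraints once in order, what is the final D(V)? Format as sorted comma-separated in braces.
Answer: {1,2,5}

Derivation:
Constraint 1 (V + Z = Y) on D(V)={1,2,3,5,7,8} D(Z)={2,5,6} D(Y)={1,2,3,7}: V {1,2,3,5,7,8}->{1,2,5}; Y {1,2,3,7}->{3,7}
Constraint 2 (Z < X) on D(Z)={2,5,6} D(X)={2,4,5,6,7}: X {2,4,5,6,7}->{4,5,6,7}
Constraint 3 (Z < X) on D(Z)={2,5,6} D(X)={4,5,6,7}: no change
So after all 3 constraints: D(V) = {1,2,5}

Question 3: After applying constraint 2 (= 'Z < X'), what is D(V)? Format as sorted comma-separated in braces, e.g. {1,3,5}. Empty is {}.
Constraint 1 (V + Z = Y) on D(V)={1,2,3,5,7,8} D(Z)={2,5,6} D(Y)={1,2,3,7}: V {1,2,3,5,7,8}->{1,2,5}; Y {1,2,3,7}->{3,7}
Constraint 2 (Z < X) on D(Z)={2,5,6} D(X)={2,4,5,6,7}: X {2,4,5,6,7}->{4,5,6,7}
So after constraint 2: D(V) = {1,2,5}

Answer: {1,2,5}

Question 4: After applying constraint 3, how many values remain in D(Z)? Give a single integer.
Constraint 1 (V + Z = Y) on D(V)={1,2,3,5,7,8} D(Z)={2,5,6} D(Y)={1,2,3,7}: V {1,2,3,5,7,8}->{1,2,5}; Y {1,2,3,7}->{3,7}
Constraint 2 (Z < X) on D(Z)={2,5,6} D(X)={2,4,5,6,7}: X {2,4,5,6,7}->{4,5,6,7}
Constraint 3 (Z < X) on D(Z)={2,5,6} D(X)={4,5,6,7}: no change
So after constraint 3: D(Z)={2,5,6}, size = 3

Answer: 3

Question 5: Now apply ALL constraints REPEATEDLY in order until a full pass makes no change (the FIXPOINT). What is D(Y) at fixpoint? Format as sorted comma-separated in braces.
pass 0 (initial): D(Y)={1,2,3,7}
pass 1: V {1,2,3,5,7,8}->{1,2,5}; X {2,4,5,6,7}->{4,5,6,7}; Y {1,2,3,7}->{3,7}
pass 2: no change
Fixpoint after 2 passes: D(Y) = {3,7}

Answer: {3,7}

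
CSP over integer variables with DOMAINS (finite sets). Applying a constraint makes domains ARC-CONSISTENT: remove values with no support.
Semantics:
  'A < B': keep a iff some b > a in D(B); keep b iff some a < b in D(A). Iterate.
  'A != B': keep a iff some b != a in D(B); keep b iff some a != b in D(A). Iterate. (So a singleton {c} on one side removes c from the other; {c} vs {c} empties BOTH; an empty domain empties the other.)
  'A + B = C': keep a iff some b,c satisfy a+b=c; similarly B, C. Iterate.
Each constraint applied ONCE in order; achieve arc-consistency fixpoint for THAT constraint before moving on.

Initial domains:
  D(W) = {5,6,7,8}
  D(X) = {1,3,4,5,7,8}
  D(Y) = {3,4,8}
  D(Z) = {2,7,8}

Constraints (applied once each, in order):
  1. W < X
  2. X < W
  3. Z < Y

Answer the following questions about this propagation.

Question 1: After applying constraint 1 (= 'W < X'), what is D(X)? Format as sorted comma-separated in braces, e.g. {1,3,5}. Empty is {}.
Answer: {7,8}

Derivation:
Constraint 1 (W < X) on D(W)={5,6,7,8} D(X)={1,3,4,5,7,8}: W {5,6,7,8}->{5,6,7}; X {1,3,4,5,7,8}->{7,8}
So after constraint 1: D(X) = {7,8}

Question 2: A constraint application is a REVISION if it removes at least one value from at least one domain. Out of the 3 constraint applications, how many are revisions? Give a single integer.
Answer: 3

Derivation:
Constraint 1 (W < X) on D(W)={5,6,7,8} D(X)={1,3,4,5,7,8}: W {5,6,7,8}->{5,6,7}; X {1,3,4,5,7,8}->{7,8} => REVISION
Constraint 2 (X < W) on D(X)={7,8} D(W)={5,6,7}: X {7,8}->{}; W {5,6,7}->{} => REVISION
Constraint 3 (Z < Y) on D(Z)={2,7,8} D(Y)={3,4,8}: Z {2,7,8}->{2,7} => REVISION
Total revisions = 3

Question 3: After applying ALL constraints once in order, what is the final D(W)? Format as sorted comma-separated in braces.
Constraint 1 (W < X) on D(W)={5,6,7,8} D(X)={1,3,4,5,7,8}: W {5,6,7,8}->{5,6,7}; X {1,3,4,5,7,8}->{7,8}
Constraint 2 (X < W) on D(X)={7,8} D(W)={5,6,7}: X {7,8}->{}; W {5,6,7}->{}
Constraint 3 (Z < Y) on D(Z)={2,7,8} D(Y)={3,4,8}: Z {2,7,8}->{2,7}
So after all 3 constraints: D(W) = {}

Answer: {}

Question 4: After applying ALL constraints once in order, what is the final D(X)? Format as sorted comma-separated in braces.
Answer: {}

Derivation:
Constraint 1 (W < X) on D(W)={5,6,7,8} D(X)={1,3,4,5,7,8}: W {5,6,7,8}->{5,6,7}; X {1,3,4,5,7,8}->{7,8}
Constraint 2 (X < W) on D(X)={7,8} D(W)={5,6,7}: X {7,8}->{}; W {5,6,7}->{}
Constraint 3 (Z < Y) on D(Z)={2,7,8} D(Y)={3,4,8}: Z {2,7,8}->{2,7}
So after all 3 constraints: D(X) = {}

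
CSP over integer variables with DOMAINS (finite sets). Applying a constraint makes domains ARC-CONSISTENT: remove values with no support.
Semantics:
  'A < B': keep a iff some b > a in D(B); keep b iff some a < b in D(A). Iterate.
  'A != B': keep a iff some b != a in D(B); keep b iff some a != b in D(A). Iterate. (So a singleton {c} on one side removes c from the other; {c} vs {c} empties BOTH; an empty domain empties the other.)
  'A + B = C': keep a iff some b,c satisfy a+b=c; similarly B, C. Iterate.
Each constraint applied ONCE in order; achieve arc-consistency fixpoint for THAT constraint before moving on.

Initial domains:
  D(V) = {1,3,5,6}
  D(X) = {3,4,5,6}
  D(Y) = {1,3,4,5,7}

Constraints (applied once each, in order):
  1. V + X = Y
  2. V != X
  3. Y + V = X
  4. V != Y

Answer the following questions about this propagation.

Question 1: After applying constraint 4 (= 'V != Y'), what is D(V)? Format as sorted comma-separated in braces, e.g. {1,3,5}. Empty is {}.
Constraint 1 (V + X = Y) on D(V)={1,3,5,6} D(X)={3,4,5,6} D(Y)={1,3,4,5,7}: V {1,3,5,6}->{1,3}; X {3,4,5,6}->{3,4,6}; Y {1,3,4,5,7}->{4,5,7}
Constraint 2 (V != X) on D(V)={1,3} D(X)={3,4,6}: no change
Constraint 3 (Y + V = X) on D(Y)={4,5,7} D(V)={1,3} D(X)={3,4,6}: Y {4,5,7}->{5}; V {1,3}->{1}; X {3,4,6}->{6}
Constraint 4 (V != Y) on D(V)={1} D(Y)={5}: no change
So after constraint 4: D(V) = {1}

Answer: {1}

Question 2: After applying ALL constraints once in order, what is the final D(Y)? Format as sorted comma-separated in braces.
Constraint 1 (V + X = Y) on D(V)={1,3,5,6} D(X)={3,4,5,6} D(Y)={1,3,4,5,7}: V {1,3,5,6}->{1,3}; X {3,4,5,6}->{3,4,6}; Y {1,3,4,5,7}->{4,5,7}
Constraint 2 (V != X) on D(V)={1,3} D(X)={3,4,6}: no change
Constraint 3 (Y + V = X) on D(Y)={4,5,7} D(V)={1,3} D(X)={3,4,6}: Y {4,5,7}->{5}; V {1,3}->{1}; X {3,4,6}->{6}
Constraint 4 (V != Y) on D(V)={1} D(Y)={5}: no change
So after all 4 constraints: D(Y) = {5}

Answer: {5}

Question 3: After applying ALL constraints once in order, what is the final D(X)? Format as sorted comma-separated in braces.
Answer: {6}

Derivation:
Constraint 1 (V + X = Y) on D(V)={1,3,5,6} D(X)={3,4,5,6} D(Y)={1,3,4,5,7}: V {1,3,5,6}->{1,3}; X {3,4,5,6}->{3,4,6}; Y {1,3,4,5,7}->{4,5,7}
Constraint 2 (V != X) on D(V)={1,3} D(X)={3,4,6}: no change
Constraint 3 (Y + V = X) on D(Y)={4,5,7} D(V)={1,3} D(X)={3,4,6}: Y {4,5,7}->{5}; V {1,3}->{1}; X {3,4,6}->{6}
Constraint 4 (V != Y) on D(V)={1} D(Y)={5}: no change
So after all 4 constraints: D(X) = {6}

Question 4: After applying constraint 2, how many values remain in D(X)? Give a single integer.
Constraint 1 (V + X = Y) on D(V)={1,3,5,6} D(X)={3,4,5,6} D(Y)={1,3,4,5,7}: V {1,3,5,6}->{1,3}; X {3,4,5,6}->{3,4,6}; Y {1,3,4,5,7}->{4,5,7}
Constraint 2 (V != X) on D(V)={1,3} D(X)={3,4,6}: no change
So after constraint 2: D(X)={3,4,6}, size = 3

Answer: 3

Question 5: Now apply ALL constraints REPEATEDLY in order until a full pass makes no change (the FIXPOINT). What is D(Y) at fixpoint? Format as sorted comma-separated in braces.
pass 0 (initial): D(Y)={1,3,4,5,7}
pass 1: V {1,3,5,6}->{1}; X {3,4,5,6}->{6}; Y {1,3,4,5,7}->{5}
pass 2: V {1}->{}; X {6}->{}; Y {5}->{}
pass 3: no change
Fixpoint after 3 passes: D(Y) = {}

Answer: {}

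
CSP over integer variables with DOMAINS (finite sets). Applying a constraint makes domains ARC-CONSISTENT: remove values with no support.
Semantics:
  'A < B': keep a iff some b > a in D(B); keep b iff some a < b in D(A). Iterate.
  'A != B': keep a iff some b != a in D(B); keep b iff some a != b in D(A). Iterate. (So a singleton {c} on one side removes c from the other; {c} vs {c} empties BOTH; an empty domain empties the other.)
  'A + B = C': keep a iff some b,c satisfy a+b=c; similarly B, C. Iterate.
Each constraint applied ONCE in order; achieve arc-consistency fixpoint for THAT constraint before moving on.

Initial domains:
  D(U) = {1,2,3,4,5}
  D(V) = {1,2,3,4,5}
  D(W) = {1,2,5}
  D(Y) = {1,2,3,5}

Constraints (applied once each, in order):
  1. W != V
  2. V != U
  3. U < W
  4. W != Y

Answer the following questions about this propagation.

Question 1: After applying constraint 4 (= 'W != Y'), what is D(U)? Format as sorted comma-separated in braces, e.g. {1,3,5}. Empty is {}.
Constraint 1 (W != V) on D(W)={1,2,5} D(V)={1,2,3,4,5}: no change
Constraint 2 (V != U) on D(V)={1,2,3,4,5} D(U)={1,2,3,4,5}: no change
Constraint 3 (U < W) on D(U)={1,2,3,4,5} D(W)={1,2,5}: U {1,2,3,4,5}->{1,2,3,4}; W {1,2,5}->{2,5}
Constraint 4 (W != Y) on D(W)={2,5} D(Y)={1,2,3,5}: no change
So after constraint 4: D(U) = {1,2,3,4}

Answer: {1,2,3,4}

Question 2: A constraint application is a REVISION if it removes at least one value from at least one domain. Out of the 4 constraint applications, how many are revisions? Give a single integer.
Answer: 1

Derivation:
Constraint 1 (W != V) on D(W)={1,2,5} D(V)={1,2,3,4,5}: no change => not a revision
Constraint 2 (V != U) on D(V)={1,2,3,4,5} D(U)={1,2,3,4,5}: no change => not a revision
Constraint 3 (U < W) on D(U)={1,2,3,4,5} D(W)={1,2,5}: U {1,2,3,4,5}->{1,2,3,4}; W {1,2,5}->{2,5} => REVISION
Constraint 4 (W != Y) on D(W)={2,5} D(Y)={1,2,3,5}: no change => not a revision
Total revisions = 1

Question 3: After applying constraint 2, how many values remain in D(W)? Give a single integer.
Constraint 1 (W != V) on D(W)={1,2,5} D(V)={1,2,3,4,5}: no change
Constraint 2 (V != U) on D(V)={1,2,3,4,5} D(U)={1,2,3,4,5}: no change
So after constraint 2: D(W)={1,2,5}, size = 3

Answer: 3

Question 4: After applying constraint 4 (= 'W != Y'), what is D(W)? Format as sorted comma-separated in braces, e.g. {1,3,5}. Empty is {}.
Answer: {2,5}

Derivation:
Constraint 1 (W != V) on D(W)={1,2,5} D(V)={1,2,3,4,5}: no change
Constraint 2 (V != U) on D(V)={1,2,3,4,5} D(U)={1,2,3,4,5}: no change
Constraint 3 (U < W) on D(U)={1,2,3,4,5} D(W)={1,2,5}: U {1,2,3,4,5}->{1,2,3,4}; W {1,2,5}->{2,5}
Constraint 4 (W != Y) on D(W)={2,5} D(Y)={1,2,3,5}: no change
So after constraint 4: D(W) = {2,5}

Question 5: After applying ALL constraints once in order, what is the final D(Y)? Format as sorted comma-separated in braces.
Constraint 1 (W != V) on D(W)={1,2,5} D(V)={1,2,3,4,5}: no change
Constraint 2 (V != U) on D(V)={1,2,3,4,5} D(U)={1,2,3,4,5}: no change
Constraint 3 (U < W) on D(U)={1,2,3,4,5} D(W)={1,2,5}: U {1,2,3,4,5}->{1,2,3,4}; W {1,2,5}->{2,5}
Constraint 4 (W != Y) on D(W)={2,5} D(Y)={1,2,3,5}: no change
So after all 4 constraints: D(Y) = {1,2,3,5}

Answer: {1,2,3,5}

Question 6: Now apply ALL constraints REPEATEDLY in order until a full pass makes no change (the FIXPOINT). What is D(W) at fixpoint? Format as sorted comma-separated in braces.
pass 0 (initial): D(W)={1,2,5}
pass 1: U {1,2,3,4,5}->{1,2,3,4}; W {1,2,5}->{2,5}
pass 2: no change
Fixpoint after 2 passes: D(W) = {2,5}

Answer: {2,5}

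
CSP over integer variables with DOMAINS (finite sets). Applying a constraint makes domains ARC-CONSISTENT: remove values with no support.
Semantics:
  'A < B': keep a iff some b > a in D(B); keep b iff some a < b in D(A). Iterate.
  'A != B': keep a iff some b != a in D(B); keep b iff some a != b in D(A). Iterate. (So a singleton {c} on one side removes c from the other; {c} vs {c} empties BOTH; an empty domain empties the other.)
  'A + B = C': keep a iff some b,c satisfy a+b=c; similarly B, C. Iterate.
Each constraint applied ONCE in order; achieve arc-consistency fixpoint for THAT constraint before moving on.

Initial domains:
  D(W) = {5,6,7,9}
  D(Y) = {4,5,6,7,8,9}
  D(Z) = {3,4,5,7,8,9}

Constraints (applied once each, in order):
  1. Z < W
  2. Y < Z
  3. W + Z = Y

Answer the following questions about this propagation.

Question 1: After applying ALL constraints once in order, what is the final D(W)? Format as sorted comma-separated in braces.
Constraint 1 (Z < W) on D(Z)={3,4,5,7,8,9} D(W)={5,6,7,9}: Z {3,4,5,7,8,9}->{3,4,5,7,8}
Constraint 2 (Y < Z) on D(Y)={4,5,6,7,8,9} D(Z)={3,4,5,7,8}: Y {4,5,6,7,8,9}->{4,5,6,7}; Z {3,4,5,7,8}->{5,7,8}
Constraint 3 (W + Z = Y) on D(W)={5,6,7,9} D(Z)={5,7,8} D(Y)={4,5,6,7}: W {5,6,7,9}->{}; Z {5,7,8}->{}; Y {4,5,6,7}->{}
So after all 3 constraints: D(W) = {}

Answer: {}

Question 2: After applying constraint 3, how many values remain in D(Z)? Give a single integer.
Answer: 0

Derivation:
Constraint 1 (Z < W) on D(Z)={3,4,5,7,8,9} D(W)={5,6,7,9}: Z {3,4,5,7,8,9}->{3,4,5,7,8}
Constraint 2 (Y < Z) on D(Y)={4,5,6,7,8,9} D(Z)={3,4,5,7,8}: Y {4,5,6,7,8,9}->{4,5,6,7}; Z {3,4,5,7,8}->{5,7,8}
Constraint 3 (W + Z = Y) on D(W)={5,6,7,9} D(Z)={5,7,8} D(Y)={4,5,6,7}: W {5,6,7,9}->{}; Z {5,7,8}->{}; Y {4,5,6,7}->{}
So after constraint 3: D(Z)={}, size = 0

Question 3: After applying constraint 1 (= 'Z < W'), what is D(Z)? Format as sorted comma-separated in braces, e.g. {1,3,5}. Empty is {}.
Constraint 1 (Z < W) on D(Z)={3,4,5,7,8,9} D(W)={5,6,7,9}: Z {3,4,5,7,8,9}->{3,4,5,7,8}
So after constraint 1: D(Z) = {3,4,5,7,8}

Answer: {3,4,5,7,8}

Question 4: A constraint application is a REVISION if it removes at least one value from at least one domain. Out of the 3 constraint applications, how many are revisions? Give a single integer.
Answer: 3

Derivation:
Constraint 1 (Z < W) on D(Z)={3,4,5,7,8,9} D(W)={5,6,7,9}: Z {3,4,5,7,8,9}->{3,4,5,7,8} => REVISION
Constraint 2 (Y < Z) on D(Y)={4,5,6,7,8,9} D(Z)={3,4,5,7,8}: Y {4,5,6,7,8,9}->{4,5,6,7}; Z {3,4,5,7,8}->{5,7,8} => REVISION
Constraint 3 (W + Z = Y) on D(W)={5,6,7,9} D(Z)={5,7,8} D(Y)={4,5,6,7}: W {5,6,7,9}->{}; Z {5,7,8}->{}; Y {4,5,6,7}->{} => REVISION
Total revisions = 3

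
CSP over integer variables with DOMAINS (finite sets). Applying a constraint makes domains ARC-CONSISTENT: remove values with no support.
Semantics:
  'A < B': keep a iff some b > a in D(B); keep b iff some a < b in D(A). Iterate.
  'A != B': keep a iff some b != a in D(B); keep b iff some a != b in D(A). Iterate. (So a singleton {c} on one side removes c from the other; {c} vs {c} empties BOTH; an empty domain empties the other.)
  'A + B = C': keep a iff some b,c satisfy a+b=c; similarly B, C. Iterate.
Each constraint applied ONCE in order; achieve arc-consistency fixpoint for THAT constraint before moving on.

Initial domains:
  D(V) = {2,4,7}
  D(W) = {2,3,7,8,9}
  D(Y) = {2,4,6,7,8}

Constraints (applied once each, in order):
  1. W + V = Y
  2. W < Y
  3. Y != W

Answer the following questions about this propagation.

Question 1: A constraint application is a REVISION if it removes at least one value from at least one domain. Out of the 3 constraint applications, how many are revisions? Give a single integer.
Answer: 1

Derivation:
Constraint 1 (W + V = Y) on D(W)={2,3,7,8,9} D(V)={2,4,7} D(Y)={2,4,6,7,8}: W {2,3,7,8,9}->{2,3}; V {2,4,7}->{2,4}; Y {2,4,6,7,8}->{4,6,7} => REVISION
Constraint 2 (W < Y) on D(W)={2,3} D(Y)={4,6,7}: no change => not a revision
Constraint 3 (Y != W) on D(Y)={4,6,7} D(W)={2,3}: no change => not a revision
Total revisions = 1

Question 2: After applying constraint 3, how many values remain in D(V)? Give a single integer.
Constraint 1 (W + V = Y) on D(W)={2,3,7,8,9} D(V)={2,4,7} D(Y)={2,4,6,7,8}: W {2,3,7,8,9}->{2,3}; V {2,4,7}->{2,4}; Y {2,4,6,7,8}->{4,6,7}
Constraint 2 (W < Y) on D(W)={2,3} D(Y)={4,6,7}: no change
Constraint 3 (Y != W) on D(Y)={4,6,7} D(W)={2,3}: no change
So after constraint 3: D(V)={2,4}, size = 2

Answer: 2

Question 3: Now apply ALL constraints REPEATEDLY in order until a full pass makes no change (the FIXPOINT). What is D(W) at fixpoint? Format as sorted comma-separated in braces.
Answer: {2,3}

Derivation:
pass 0 (initial): D(W)={2,3,7,8,9}
pass 1: V {2,4,7}->{2,4}; W {2,3,7,8,9}->{2,3}; Y {2,4,6,7,8}->{4,6,7}
pass 2: no change
Fixpoint after 2 passes: D(W) = {2,3}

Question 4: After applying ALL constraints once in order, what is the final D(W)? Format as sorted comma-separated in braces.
Constraint 1 (W + V = Y) on D(W)={2,3,7,8,9} D(V)={2,4,7} D(Y)={2,4,6,7,8}: W {2,3,7,8,9}->{2,3}; V {2,4,7}->{2,4}; Y {2,4,6,7,8}->{4,6,7}
Constraint 2 (W < Y) on D(W)={2,3} D(Y)={4,6,7}: no change
Constraint 3 (Y != W) on D(Y)={4,6,7} D(W)={2,3}: no change
So after all 3 constraints: D(W) = {2,3}

Answer: {2,3}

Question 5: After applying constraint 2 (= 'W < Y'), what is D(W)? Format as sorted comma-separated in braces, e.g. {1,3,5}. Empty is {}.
Answer: {2,3}

Derivation:
Constraint 1 (W + V = Y) on D(W)={2,3,7,8,9} D(V)={2,4,7} D(Y)={2,4,6,7,8}: W {2,3,7,8,9}->{2,3}; V {2,4,7}->{2,4}; Y {2,4,6,7,8}->{4,6,7}
Constraint 2 (W < Y) on D(W)={2,3} D(Y)={4,6,7}: no change
So after constraint 2: D(W) = {2,3}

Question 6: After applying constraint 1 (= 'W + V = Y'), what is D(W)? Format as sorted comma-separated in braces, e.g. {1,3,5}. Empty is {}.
Answer: {2,3}

Derivation:
Constraint 1 (W + V = Y) on D(W)={2,3,7,8,9} D(V)={2,4,7} D(Y)={2,4,6,7,8}: W {2,3,7,8,9}->{2,3}; V {2,4,7}->{2,4}; Y {2,4,6,7,8}->{4,6,7}
So after constraint 1: D(W) = {2,3}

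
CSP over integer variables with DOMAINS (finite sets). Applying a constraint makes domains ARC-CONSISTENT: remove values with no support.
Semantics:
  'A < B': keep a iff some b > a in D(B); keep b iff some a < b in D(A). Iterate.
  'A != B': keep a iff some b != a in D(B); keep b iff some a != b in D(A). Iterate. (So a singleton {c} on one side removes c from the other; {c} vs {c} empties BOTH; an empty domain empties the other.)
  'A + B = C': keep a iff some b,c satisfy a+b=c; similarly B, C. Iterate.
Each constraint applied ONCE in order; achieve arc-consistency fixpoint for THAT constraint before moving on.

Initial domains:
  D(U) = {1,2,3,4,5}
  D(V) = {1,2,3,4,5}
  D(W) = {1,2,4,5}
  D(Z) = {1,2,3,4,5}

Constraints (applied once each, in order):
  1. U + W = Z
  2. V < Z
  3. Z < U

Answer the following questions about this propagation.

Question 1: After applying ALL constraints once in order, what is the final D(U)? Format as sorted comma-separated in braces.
Answer: {3,4}

Derivation:
Constraint 1 (U + W = Z) on D(U)={1,2,3,4,5} D(W)={1,2,4,5} D(Z)={1,2,3,4,5}: U {1,2,3,4,5}->{1,2,3,4}; W {1,2,4,5}->{1,2,4}; Z {1,2,3,4,5}->{2,3,4,5}
Constraint 2 (V < Z) on D(V)={1,2,3,4,5} D(Z)={2,3,4,5}: V {1,2,3,4,5}->{1,2,3,4}
Constraint 3 (Z < U) on D(Z)={2,3,4,5} D(U)={1,2,3,4}: Z {2,3,4,5}->{2,3}; U {1,2,3,4}->{3,4}
So after all 3 constraints: D(U) = {3,4}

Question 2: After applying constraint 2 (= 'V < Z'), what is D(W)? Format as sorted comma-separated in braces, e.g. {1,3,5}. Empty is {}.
Answer: {1,2,4}

Derivation:
Constraint 1 (U + W = Z) on D(U)={1,2,3,4,5} D(W)={1,2,4,5} D(Z)={1,2,3,4,5}: U {1,2,3,4,5}->{1,2,3,4}; W {1,2,4,5}->{1,2,4}; Z {1,2,3,4,5}->{2,3,4,5}
Constraint 2 (V < Z) on D(V)={1,2,3,4,5} D(Z)={2,3,4,5}: V {1,2,3,4,5}->{1,2,3,4}
So after constraint 2: D(W) = {1,2,4}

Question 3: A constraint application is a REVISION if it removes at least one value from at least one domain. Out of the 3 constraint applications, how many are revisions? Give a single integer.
Answer: 3

Derivation:
Constraint 1 (U + W = Z) on D(U)={1,2,3,4,5} D(W)={1,2,4,5} D(Z)={1,2,3,4,5}: U {1,2,3,4,5}->{1,2,3,4}; W {1,2,4,5}->{1,2,4}; Z {1,2,3,4,5}->{2,3,4,5} => REVISION
Constraint 2 (V < Z) on D(V)={1,2,3,4,5} D(Z)={2,3,4,5}: V {1,2,3,4,5}->{1,2,3,4} => REVISION
Constraint 3 (Z < U) on D(Z)={2,3,4,5} D(U)={1,2,3,4}: Z {2,3,4,5}->{2,3}; U {1,2,3,4}->{3,4} => REVISION
Total revisions = 3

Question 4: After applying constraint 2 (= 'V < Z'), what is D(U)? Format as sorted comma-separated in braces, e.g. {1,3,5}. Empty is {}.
Answer: {1,2,3,4}

Derivation:
Constraint 1 (U + W = Z) on D(U)={1,2,3,4,5} D(W)={1,2,4,5} D(Z)={1,2,3,4,5}: U {1,2,3,4,5}->{1,2,3,4}; W {1,2,4,5}->{1,2,4}; Z {1,2,3,4,5}->{2,3,4,5}
Constraint 2 (V < Z) on D(V)={1,2,3,4,5} D(Z)={2,3,4,5}: V {1,2,3,4,5}->{1,2,3,4}
So after constraint 2: D(U) = {1,2,3,4}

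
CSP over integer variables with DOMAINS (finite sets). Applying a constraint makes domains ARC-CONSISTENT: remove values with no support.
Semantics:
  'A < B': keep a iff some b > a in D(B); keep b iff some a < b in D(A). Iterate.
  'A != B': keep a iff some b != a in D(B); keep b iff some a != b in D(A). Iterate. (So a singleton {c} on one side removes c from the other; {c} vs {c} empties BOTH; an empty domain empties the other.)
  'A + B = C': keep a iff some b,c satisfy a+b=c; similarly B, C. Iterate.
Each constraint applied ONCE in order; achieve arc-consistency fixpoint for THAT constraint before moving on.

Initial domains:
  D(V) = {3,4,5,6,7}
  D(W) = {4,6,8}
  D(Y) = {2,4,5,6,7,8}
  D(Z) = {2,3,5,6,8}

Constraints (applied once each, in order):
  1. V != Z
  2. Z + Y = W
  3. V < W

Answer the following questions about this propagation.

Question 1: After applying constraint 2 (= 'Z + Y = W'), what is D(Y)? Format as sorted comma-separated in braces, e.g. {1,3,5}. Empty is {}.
Constraint 1 (V != Z) on D(V)={3,4,5,6,7} D(Z)={2,3,5,6,8}: no change
Constraint 2 (Z + Y = W) on D(Z)={2,3,5,6,8} D(Y)={2,4,5,6,7,8} D(W)={4,6,8}: Z {2,3,5,6,8}->{2,3,6}; Y {2,4,5,6,7,8}->{2,4,5,6}
So after constraint 2: D(Y) = {2,4,5,6}

Answer: {2,4,5,6}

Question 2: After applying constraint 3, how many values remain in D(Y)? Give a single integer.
Answer: 4

Derivation:
Constraint 1 (V != Z) on D(V)={3,4,5,6,7} D(Z)={2,3,5,6,8}: no change
Constraint 2 (Z + Y = W) on D(Z)={2,3,5,6,8} D(Y)={2,4,5,6,7,8} D(W)={4,6,8}: Z {2,3,5,6,8}->{2,3,6}; Y {2,4,5,6,7,8}->{2,4,5,6}
Constraint 3 (V < W) on D(V)={3,4,5,6,7} D(W)={4,6,8}: no change
So after constraint 3: D(Y)={2,4,5,6}, size = 4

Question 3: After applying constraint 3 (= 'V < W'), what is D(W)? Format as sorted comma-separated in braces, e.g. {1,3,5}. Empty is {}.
Constraint 1 (V != Z) on D(V)={3,4,5,6,7} D(Z)={2,3,5,6,8}: no change
Constraint 2 (Z + Y = W) on D(Z)={2,3,5,6,8} D(Y)={2,4,5,6,7,8} D(W)={4,6,8}: Z {2,3,5,6,8}->{2,3,6}; Y {2,4,5,6,7,8}->{2,4,5,6}
Constraint 3 (V < W) on D(V)={3,4,5,6,7} D(W)={4,6,8}: no change
So after constraint 3: D(W) = {4,6,8}

Answer: {4,6,8}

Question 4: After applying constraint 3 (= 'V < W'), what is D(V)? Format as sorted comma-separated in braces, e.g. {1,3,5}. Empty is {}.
Constraint 1 (V != Z) on D(V)={3,4,5,6,7} D(Z)={2,3,5,6,8}: no change
Constraint 2 (Z + Y = W) on D(Z)={2,3,5,6,8} D(Y)={2,4,5,6,7,8} D(W)={4,6,8}: Z {2,3,5,6,8}->{2,3,6}; Y {2,4,5,6,7,8}->{2,4,5,6}
Constraint 3 (V < W) on D(V)={3,4,5,6,7} D(W)={4,6,8}: no change
So after constraint 3: D(V) = {3,4,5,6,7}

Answer: {3,4,5,6,7}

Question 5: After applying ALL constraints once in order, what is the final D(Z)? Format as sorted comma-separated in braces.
Constraint 1 (V != Z) on D(V)={3,4,5,6,7} D(Z)={2,3,5,6,8}: no change
Constraint 2 (Z + Y = W) on D(Z)={2,3,5,6,8} D(Y)={2,4,5,6,7,8} D(W)={4,6,8}: Z {2,3,5,6,8}->{2,3,6}; Y {2,4,5,6,7,8}->{2,4,5,6}
Constraint 3 (V < W) on D(V)={3,4,5,6,7} D(W)={4,6,8}: no change
So after all 3 constraints: D(Z) = {2,3,6}

Answer: {2,3,6}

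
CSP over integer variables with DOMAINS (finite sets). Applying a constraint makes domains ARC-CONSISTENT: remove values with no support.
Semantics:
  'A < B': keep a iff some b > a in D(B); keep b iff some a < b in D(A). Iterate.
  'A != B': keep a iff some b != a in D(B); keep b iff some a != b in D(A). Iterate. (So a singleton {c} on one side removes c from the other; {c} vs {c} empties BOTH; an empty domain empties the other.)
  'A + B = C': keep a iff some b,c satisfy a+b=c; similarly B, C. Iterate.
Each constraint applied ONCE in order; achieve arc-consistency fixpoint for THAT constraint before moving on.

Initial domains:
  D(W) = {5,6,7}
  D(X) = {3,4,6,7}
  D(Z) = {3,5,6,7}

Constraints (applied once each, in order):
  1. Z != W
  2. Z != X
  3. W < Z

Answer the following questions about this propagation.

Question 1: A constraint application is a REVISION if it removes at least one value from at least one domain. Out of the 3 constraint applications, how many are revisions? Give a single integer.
Constraint 1 (Z != W) on D(Z)={3,5,6,7} D(W)={5,6,7}: no change => not a revision
Constraint 2 (Z != X) on D(Z)={3,5,6,7} D(X)={3,4,6,7}: no change => not a revision
Constraint 3 (W < Z) on D(W)={5,6,7} D(Z)={3,5,6,7}: W {5,6,7}->{5,6}; Z {3,5,6,7}->{6,7} => REVISION
Total revisions = 1

Answer: 1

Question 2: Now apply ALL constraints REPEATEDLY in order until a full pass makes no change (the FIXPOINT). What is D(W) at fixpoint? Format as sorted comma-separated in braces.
pass 0 (initial): D(W)={5,6,7}
pass 1: W {5,6,7}->{5,6}; Z {3,5,6,7}->{6,7}
pass 2: no change
Fixpoint after 2 passes: D(W) = {5,6}

Answer: {5,6}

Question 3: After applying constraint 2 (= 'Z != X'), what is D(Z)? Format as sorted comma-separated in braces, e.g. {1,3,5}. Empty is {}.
Answer: {3,5,6,7}

Derivation:
Constraint 1 (Z != W) on D(Z)={3,5,6,7} D(W)={5,6,7}: no change
Constraint 2 (Z != X) on D(Z)={3,5,6,7} D(X)={3,4,6,7}: no change
So after constraint 2: D(Z) = {3,5,6,7}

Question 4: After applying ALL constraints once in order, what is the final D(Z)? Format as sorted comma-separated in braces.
Constraint 1 (Z != W) on D(Z)={3,5,6,7} D(W)={5,6,7}: no change
Constraint 2 (Z != X) on D(Z)={3,5,6,7} D(X)={3,4,6,7}: no change
Constraint 3 (W < Z) on D(W)={5,6,7} D(Z)={3,5,6,7}: W {5,6,7}->{5,6}; Z {3,5,6,7}->{6,7}
So after all 3 constraints: D(Z) = {6,7}

Answer: {6,7}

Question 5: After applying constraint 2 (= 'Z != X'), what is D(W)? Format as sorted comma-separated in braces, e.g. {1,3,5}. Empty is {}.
Constraint 1 (Z != W) on D(Z)={3,5,6,7} D(W)={5,6,7}: no change
Constraint 2 (Z != X) on D(Z)={3,5,6,7} D(X)={3,4,6,7}: no change
So after constraint 2: D(W) = {5,6,7}

Answer: {5,6,7}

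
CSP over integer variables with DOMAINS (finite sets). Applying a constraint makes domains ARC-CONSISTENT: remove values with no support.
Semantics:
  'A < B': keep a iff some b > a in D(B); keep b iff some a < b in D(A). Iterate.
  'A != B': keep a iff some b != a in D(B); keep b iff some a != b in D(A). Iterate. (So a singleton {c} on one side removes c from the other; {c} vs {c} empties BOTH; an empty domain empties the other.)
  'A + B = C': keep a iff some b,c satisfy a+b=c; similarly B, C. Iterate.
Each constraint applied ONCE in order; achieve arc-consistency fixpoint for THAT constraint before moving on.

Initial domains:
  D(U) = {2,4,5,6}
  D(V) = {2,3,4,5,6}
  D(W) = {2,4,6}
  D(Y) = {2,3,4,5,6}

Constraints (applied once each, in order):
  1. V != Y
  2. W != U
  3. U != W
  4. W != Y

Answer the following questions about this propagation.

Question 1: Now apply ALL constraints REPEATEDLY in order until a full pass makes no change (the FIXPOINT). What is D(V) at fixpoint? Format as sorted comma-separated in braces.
Answer: {2,3,4,5,6}

Derivation:
pass 0 (initial): D(V)={2,3,4,5,6}
pass 1: no change
Fixpoint after 1 passes: D(V) = {2,3,4,5,6}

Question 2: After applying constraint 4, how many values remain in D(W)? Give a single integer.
Answer: 3

Derivation:
Constraint 1 (V != Y) on D(V)={2,3,4,5,6} D(Y)={2,3,4,5,6}: no change
Constraint 2 (W != U) on D(W)={2,4,6} D(U)={2,4,5,6}: no change
Constraint 3 (U != W) on D(U)={2,4,5,6} D(W)={2,4,6}: no change
Constraint 4 (W != Y) on D(W)={2,4,6} D(Y)={2,3,4,5,6}: no change
So after constraint 4: D(W)={2,4,6}, size = 3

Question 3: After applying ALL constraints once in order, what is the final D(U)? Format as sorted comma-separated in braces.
Answer: {2,4,5,6}

Derivation:
Constraint 1 (V != Y) on D(V)={2,3,4,5,6} D(Y)={2,3,4,5,6}: no change
Constraint 2 (W != U) on D(W)={2,4,6} D(U)={2,4,5,6}: no change
Constraint 3 (U != W) on D(U)={2,4,5,6} D(W)={2,4,6}: no change
Constraint 4 (W != Y) on D(W)={2,4,6} D(Y)={2,3,4,5,6}: no change
So after all 4 constraints: D(U) = {2,4,5,6}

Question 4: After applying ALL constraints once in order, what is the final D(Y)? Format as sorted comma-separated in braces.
Constraint 1 (V != Y) on D(V)={2,3,4,5,6} D(Y)={2,3,4,5,6}: no change
Constraint 2 (W != U) on D(W)={2,4,6} D(U)={2,4,5,6}: no change
Constraint 3 (U != W) on D(U)={2,4,5,6} D(W)={2,4,6}: no change
Constraint 4 (W != Y) on D(W)={2,4,6} D(Y)={2,3,4,5,6}: no change
So after all 4 constraints: D(Y) = {2,3,4,5,6}

Answer: {2,3,4,5,6}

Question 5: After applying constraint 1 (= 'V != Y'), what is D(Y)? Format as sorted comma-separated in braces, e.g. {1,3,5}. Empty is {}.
Answer: {2,3,4,5,6}

Derivation:
Constraint 1 (V != Y) on D(V)={2,3,4,5,6} D(Y)={2,3,4,5,6}: no change
So after constraint 1: D(Y) = {2,3,4,5,6}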